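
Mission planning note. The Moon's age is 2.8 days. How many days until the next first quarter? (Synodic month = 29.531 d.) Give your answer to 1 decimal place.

4.6 days

First quarter occurs at elongation 90°, i.e. at age 29.531 × 90/360 = 7.383 d.
That is 7.383 − 2.8 = 4.583 days ahead.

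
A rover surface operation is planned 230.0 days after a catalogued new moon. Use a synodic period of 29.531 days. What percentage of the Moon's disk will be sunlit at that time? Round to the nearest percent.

230.0/29.531 = 7.788 lunations, so 7 complete cycles and 23.28 d into the next.
The Moon has covered 23.28/29.531 of its cycle, so θ ≈ 360° × 23.28/29.531 = 283.8°.
cos 283.8° = 0.239, so f = (1 − 0.239)/2 = 0.380, so 38%.

38%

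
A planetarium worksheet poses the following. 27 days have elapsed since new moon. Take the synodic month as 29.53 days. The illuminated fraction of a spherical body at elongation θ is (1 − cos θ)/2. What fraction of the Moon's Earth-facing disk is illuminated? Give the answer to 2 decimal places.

0.07

Elongation θ = 360° × 27/29.53 ≈ 329.2°.
Illuminated fraction = (1 − cos 329.2°)/2 = (1 − 0.859)/2 ≈ 0.071.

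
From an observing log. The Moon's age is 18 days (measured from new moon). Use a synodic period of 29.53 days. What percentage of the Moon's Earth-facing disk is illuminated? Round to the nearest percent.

89%

Elongation θ = 360° × 18/29.53 ≈ 219.4°.
cos 219.4° = (-0.772), so f = (1 − (-0.772))/2 = 0.886, so 89%.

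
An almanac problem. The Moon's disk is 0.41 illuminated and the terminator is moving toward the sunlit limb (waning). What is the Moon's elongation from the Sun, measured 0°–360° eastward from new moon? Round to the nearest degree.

From f = (1 − cos θ)/2: cos θ = 1 − 2×0.41 = 0.180; arccos → 79.6°.
A waning Moon lies in 180°–360°, so θ = 360° − 79.6° = 280.4°.

280°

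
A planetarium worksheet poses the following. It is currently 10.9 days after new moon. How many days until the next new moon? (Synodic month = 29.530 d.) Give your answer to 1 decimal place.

18.6 days

The next new moon completes the synodic month: 29.530 − 10.9 = 18.630 days.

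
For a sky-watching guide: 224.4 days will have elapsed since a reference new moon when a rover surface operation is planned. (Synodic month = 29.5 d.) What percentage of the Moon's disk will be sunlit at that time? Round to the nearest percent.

89%

224.4/29.5 = 7.607 lunations, so 7 complete cycles and 17.90 d into the next.
The Moon has covered 17.90/29.5 of its cycle, so θ ≈ 360° × 17.90/29.5 = 218.4°.
With cos θ = (-0.783), the lit fraction is (1 − (-0.783))/2 ≈ 0.892, so 89%.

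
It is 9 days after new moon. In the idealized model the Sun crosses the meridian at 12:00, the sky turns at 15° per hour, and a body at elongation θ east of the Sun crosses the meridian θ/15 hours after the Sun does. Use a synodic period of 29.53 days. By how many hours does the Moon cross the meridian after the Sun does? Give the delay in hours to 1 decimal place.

Phase angle: θ = 360°·(9 d)/(29.53 d) = 109.7°.
The Moon trails the Sun by θ/15 = 109.7/15 ≈ 7.31 hours.
So the Moon crosses the meridian 7.31 h after the Sun.

7.3 h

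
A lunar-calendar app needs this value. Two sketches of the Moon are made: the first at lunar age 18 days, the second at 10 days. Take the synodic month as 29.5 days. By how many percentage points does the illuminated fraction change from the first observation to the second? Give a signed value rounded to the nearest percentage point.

First observation: θ = 360°·18/29.5 = 219.7°, so f = 0.885.
Second observation: θ = 122.0°, f = 0.765.
Δf = 0.765 − 0.885 = -0.120, i.e. -12 pp.

-12 pp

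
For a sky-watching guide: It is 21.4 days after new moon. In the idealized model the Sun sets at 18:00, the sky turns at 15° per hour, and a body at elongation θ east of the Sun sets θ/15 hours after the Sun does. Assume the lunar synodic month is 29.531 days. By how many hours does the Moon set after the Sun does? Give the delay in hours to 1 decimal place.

Elongation θ = 360° × 21.4/29.531 ≈ 260.9°.
Delay after the Sun = 260.9° / (15°/h) ≈ 17.39 h.
So the Moon sets 17.39 h after the Sun.

17.4 h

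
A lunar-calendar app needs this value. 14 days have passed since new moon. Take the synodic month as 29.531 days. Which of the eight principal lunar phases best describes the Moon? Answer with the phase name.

full moon

At 14/29.531 of the cycle, θ ≈ 171° — the full moon range.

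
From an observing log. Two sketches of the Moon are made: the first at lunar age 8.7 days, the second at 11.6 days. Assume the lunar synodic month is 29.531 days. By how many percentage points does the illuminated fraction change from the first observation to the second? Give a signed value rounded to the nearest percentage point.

θ₁ = 360° × 8.7/29.531 = 106.1°, f₁ = (1 − cos θ₁)/2 = 0.638.
θ₂ = 360° × 11.6/29.531 = 141.4°, f₂ = (1 − cos θ₂)/2 = 0.891.
Change = f₂ − f₁ = +0.253 → +25 percentage points.

+25 percentage points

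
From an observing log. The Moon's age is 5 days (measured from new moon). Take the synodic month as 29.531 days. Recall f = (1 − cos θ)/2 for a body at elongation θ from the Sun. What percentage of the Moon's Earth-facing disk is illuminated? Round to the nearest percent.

26%

Phase angle: θ = 360°·(5 d)/(29.531 d) = 61.0°.
cos 61.0° = 0.486, so f = (1 − 0.486)/2 = 0.257, so 26%.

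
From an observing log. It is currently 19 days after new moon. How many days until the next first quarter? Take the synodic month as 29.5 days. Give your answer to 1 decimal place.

First quarter is 0.25 of the way through the cycle: age 0.25 × 29.5 = 7.375 d.
Already past this cycle's first quarter; the next is at 7.375 + 29.5 = 36.875 d, so 36.875 − 19 = 17.875 days.

17.9 days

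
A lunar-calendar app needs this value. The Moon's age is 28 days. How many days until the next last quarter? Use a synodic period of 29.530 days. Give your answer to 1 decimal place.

23.7 days

Last quarter is 0.75 of the way through the cycle: age 0.75 × 29.530 = 22.148 d.
This lunation's last quarter (22.148 d) has passed, so add one period: 51.678 − 28 = 23.678 days.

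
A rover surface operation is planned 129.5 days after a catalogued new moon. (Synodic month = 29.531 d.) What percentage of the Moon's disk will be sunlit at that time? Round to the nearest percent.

88%

129.5/29.531 = 4.385 lunations, so 4 complete cycles and 11.38 d into the next.
The Moon has covered 11.38/29.531 of its cycle, so θ ≈ 360° × 11.38/29.531 = 138.7°.
With cos θ = (-0.751), the lit fraction is (1 − (-0.751))/2 ≈ 0.876, so 88%.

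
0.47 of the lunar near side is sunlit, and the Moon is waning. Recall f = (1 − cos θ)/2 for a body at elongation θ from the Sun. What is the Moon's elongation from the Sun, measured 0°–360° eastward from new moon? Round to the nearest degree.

273°

cos θ = 1 − 2f = 0.060, giving a principal value of 86.6°.
A waning Moon lies in 180°–360°, so θ = 360° − 86.6° = 273.4°.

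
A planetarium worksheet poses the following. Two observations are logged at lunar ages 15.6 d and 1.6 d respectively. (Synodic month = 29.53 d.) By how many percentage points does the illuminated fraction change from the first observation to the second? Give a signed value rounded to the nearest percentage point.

-96 pp

θ₁ = 360° × 15.6/29.53 = 190.2°, f₁ = (1 − cos θ₁)/2 = 0.992.
θ₂ = 360° × 1.6/29.53 = 19.5°, f₂ = (1 − cos θ₂)/2 = 0.029.
Change = f₂ − f₁ = -0.963 → -96 percentage points.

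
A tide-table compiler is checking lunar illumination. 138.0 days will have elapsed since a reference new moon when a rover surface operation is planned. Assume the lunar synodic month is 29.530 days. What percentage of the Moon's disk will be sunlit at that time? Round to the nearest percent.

138.0/29.530 = 4.673 lunations, so 4 complete cycles and 19.88 d into the next.
The Moon has covered 19.88/29.530 of its cycle, so θ ≈ 360° × 19.88/29.530 = 242.4°.
With cos θ = (-0.464), the lit fraction is (1 − (-0.464))/2 ≈ 0.732, so 73%.

73%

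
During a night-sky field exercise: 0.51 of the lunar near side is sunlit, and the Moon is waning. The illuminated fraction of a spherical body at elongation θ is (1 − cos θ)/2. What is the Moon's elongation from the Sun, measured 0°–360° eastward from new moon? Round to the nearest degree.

Invert f = (1 − cos θ)/2 to get cos θ = 1 − 2(0.51) = -0.020, hence θ₀ = arccos -0.020 = 91.1°.
A waning Moon lies in 180°–360°, so θ = 360° − 91.1° = 268.9°.

269°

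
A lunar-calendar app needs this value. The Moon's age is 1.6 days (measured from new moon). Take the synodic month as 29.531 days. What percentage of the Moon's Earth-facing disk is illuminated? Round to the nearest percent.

Phase angle: θ = 360°·(1.6 d)/(29.531 d) = 19.5°.
With cos θ = 0.943, the lit fraction is (1 − 0.943)/2 ≈ 0.029, so 3%.

3%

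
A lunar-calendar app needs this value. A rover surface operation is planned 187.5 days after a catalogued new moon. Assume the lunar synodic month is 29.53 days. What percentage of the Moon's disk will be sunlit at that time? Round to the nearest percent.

79%

Reduce mod P: 187.5 − 6×29.53 = 10.32 d into the current lunation.
The Moon has covered 10.32/29.53 of its cycle, so θ ≈ 360° × 10.32/29.53 = 125.8°.
cos 125.8° = (-0.585), so f = (1 − (-0.585))/2 = 0.793, so 79%.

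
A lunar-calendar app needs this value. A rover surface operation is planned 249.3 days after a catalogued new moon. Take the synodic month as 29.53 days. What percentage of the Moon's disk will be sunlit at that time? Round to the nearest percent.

Reduce mod P: 249.3 − 8×29.53 = 13.06 d into the current lunation.
Phase angle: θ = 360°·(13.06 d)/(29.53 d) = 159.2°.
Illuminated fraction = (1 − cos 159.2°)/2 = (1 − (-0.935))/2 ≈ 0.967, so 97%.

97%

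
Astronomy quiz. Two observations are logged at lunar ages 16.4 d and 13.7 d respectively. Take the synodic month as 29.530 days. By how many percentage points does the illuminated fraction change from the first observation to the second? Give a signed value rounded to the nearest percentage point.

θ₁ = 360° × 16.4/29.530 = 199.9°, f₁ = (1 − cos θ₁)/2 = 0.970.
θ₂ = 360° × 13.7/29.530 = 167.0°, f₂ = (1 − cos θ₂)/2 = 0.987.
Change = f₂ − f₁ = +0.017 → +2 percentage points.

+2 percentage points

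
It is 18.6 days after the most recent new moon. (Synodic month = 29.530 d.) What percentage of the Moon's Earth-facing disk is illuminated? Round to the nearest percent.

84%

Elongation θ = 360° × 18.6/29.530 ≈ 226.8°.
cos 226.8° = (-0.685), so f = (1 − (-0.685))/2 = 0.843, so 84%.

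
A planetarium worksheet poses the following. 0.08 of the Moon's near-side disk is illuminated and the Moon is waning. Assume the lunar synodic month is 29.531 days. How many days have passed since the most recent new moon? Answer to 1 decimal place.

26.8 days

Invert f = (1 − cos θ)/2 to get cos θ = 1 − 2(0.08) = 0.840, hence θ₀ = arccos 0.840 = 32.9°.
Since the Moon is past full (waning), take the reflex angle: θ = 360° − 32.9° = 327.1°.
Age = 29.531 × 327.1°/360° ≈ 26.84 days.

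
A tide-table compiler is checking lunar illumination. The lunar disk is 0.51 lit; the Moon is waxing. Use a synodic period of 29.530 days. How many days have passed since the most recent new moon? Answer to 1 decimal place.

cos θ = 1 − 2f = -0.020, giving a principal value of 91.1°.
The Moon is waxing (0°–180°), so θ = 91.1° directly.
That fraction of the synodic month is 91.1/360 × 29.530 d ≈ 7.48 d.

7.5 days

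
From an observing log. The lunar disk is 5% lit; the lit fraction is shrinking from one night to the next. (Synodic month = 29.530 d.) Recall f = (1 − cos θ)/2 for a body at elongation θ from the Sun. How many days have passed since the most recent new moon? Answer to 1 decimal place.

cos θ = 1 − 2f = 0.900, giving a principal value of 25.8°.
Since the Moon is past full (waning), take the reflex angle: θ = 360° − 25.8° = 334.2°.
Age = 29.530 × 334.2°/360° ≈ 27.41 days.

27.4 days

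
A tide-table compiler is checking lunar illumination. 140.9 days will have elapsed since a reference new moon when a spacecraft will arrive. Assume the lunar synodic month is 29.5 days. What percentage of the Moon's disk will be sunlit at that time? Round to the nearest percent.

140.9 d spans 4 complete synodic months (4 × 29.5 = 118.00 d) plus 22.90 d.
The Moon has covered 22.90/29.5 of its cycle, so θ ≈ 360° × 22.90/29.5 = 279.5°.
cos 279.5° = 0.164, so f = (1 − 0.164)/2 = 0.418, so 42%.

42%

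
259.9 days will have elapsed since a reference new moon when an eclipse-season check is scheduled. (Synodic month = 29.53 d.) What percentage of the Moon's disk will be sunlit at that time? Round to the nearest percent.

259.9/29.53 = 8.801 lunations, so 8 complete cycles and 23.66 d into the next.
Phase angle: θ = 360°·(23.66 d)/(29.53 d) = 288.4°.
With cos θ = 0.316, the lit fraction is (1 − 0.316)/2 ≈ 0.342, so 34%.

34%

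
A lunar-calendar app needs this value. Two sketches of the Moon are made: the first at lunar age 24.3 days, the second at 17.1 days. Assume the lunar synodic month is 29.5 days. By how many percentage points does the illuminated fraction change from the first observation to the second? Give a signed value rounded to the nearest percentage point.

+66 pp

First observation: θ = 360°·24.3/29.5 = 296.5°, so f = 0.277.
Second observation: θ = 208.7°, f = 0.939.
Δf = 0.939 − 0.277 = +0.662, i.e. +66 pp.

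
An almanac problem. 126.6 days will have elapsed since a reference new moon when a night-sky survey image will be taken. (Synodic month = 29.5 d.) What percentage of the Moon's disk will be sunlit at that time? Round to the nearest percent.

63%

Reduce mod P: 126.6 − 4×29.5 = 8.60 d into the current lunation.
Elongation θ = 360° × 8.60/29.5 ≈ 104.9°.
cos 104.9° = (-0.258), so f = (1 − (-0.258))/2 = 0.629, so 63%.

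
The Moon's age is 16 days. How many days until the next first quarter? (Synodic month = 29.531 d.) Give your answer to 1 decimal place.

First quarter occurs at elongation 90°, i.e. at age 29.531 × 90/360 = 7.383 d.
This lunation's first quarter (7.383 d) has passed, so add one period: 36.914 − 16 = 20.914 days.

20.9 days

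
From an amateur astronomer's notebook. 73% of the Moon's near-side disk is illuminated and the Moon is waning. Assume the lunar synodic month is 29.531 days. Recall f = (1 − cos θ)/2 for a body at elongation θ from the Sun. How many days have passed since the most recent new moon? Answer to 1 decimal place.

cos θ = 1 − 2f = -0.460, giving a principal value of 117.4°.
Waning ⇒ past full, so θ = 360° − 117.4° = 242.6°.
At 360°/29.531 d per day, 242.6° corresponds to 19.90 days.

19.9 days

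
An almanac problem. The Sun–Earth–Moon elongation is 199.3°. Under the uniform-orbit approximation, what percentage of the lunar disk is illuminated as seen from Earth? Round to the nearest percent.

f = (1 − cos 199.3°)/2 = (1 − (-0.944))/2 ≈ 0.972, i.e. 97%.

97%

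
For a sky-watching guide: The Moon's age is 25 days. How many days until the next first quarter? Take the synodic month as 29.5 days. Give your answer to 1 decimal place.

11.9 days

First quarter occurs at elongation 90°, i.e. at age 29.5 × 90/360 = 7.375 d.
This lunation's first quarter (7.375 d) has passed, so add one period: 36.875 − 25 = 11.875 days.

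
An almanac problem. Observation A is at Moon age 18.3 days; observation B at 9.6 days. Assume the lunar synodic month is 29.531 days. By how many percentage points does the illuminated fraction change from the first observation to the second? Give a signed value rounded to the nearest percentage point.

θ₁ = 360° × 18.3/29.531 = 223.1°, f₁ = (1 − cos θ₁)/2 = 0.865.
θ₂ = 360° × 9.6/29.531 = 117.0°, f₂ = (1 − cos θ₂)/2 = 0.727.
Change = f₂ − f₁ = -0.138 → -14 percentage points.

-14 percentage points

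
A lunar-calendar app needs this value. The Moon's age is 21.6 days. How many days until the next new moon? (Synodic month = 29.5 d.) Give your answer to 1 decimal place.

One full lunation from the last new moon is 29.5 d; remaining = 29.5 − 21.6 = 7.900 d.

7.9 days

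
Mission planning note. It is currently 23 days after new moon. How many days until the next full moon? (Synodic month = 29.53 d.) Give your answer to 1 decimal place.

21.3 days

Full moon is 0.5 of the way through the cycle: age 0.5 × 29.53 = 14.765 d.
Already past this cycle's full moon; the next is at 14.765 + 29.53 = 44.295 d, so 44.295 − 23 = 21.295 days.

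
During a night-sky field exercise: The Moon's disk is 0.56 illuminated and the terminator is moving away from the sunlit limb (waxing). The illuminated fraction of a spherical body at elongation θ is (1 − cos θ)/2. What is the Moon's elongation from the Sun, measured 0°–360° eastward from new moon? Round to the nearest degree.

97°

From f = (1 − cos θ)/2: cos θ = 1 − 2×0.56 = -0.120; arccos → 96.9°.
Waxing ⇒ before full, so θ = 96.9°.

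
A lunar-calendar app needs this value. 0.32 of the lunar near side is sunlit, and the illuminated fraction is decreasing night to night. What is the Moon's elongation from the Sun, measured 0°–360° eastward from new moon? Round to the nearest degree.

Invert f = (1 − cos θ)/2 to get cos θ = 1 − 2(0.32) = 0.360, hence θ₀ = arccos 0.360 = 68.9°.
Waning ⇒ past full, so θ = 360° − 68.9° = 291.1°.

291°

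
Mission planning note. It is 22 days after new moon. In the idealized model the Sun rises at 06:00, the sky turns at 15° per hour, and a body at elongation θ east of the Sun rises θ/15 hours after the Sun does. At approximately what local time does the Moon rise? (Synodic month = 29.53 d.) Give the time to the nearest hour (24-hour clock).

Phase angle: θ = 360°·(22 d)/(29.53 d) = 268.2°.
At 15° of sky rotation per hour, 268.2° corresponds to a 17.88 h lag.
06:00 + 17.88 h ≈ 23:53 → 00:00 to the nearest hour.

00:00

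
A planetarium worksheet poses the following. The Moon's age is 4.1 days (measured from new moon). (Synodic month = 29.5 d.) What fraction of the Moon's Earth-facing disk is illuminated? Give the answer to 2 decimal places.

The Moon has covered 4.1/29.5 of its cycle, so θ ≈ 360° × 4.1/29.5 = 50.0°.
With cos θ = 0.642, the lit fraction is (1 − 0.642)/2 ≈ 0.179.

0.18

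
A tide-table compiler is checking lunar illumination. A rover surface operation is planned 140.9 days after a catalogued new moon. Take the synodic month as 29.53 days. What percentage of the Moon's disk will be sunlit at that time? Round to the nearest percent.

43%

140.9 d spans 4 complete synodic months (4 × 29.53 = 118.12 d) plus 22.78 d.
Elongation θ = 360° × 22.78/29.53 ≈ 277.7°.
With cos θ = 0.134, the lit fraction is (1 − 0.134)/2 ≈ 0.433, so 43%.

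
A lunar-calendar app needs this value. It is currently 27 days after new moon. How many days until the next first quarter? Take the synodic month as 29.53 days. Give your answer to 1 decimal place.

First quarter is 0.25 of the way through the cycle: age 0.25 × 29.53 = 7.383 d.
This lunation's first quarter (7.383 d) has passed, so add one period: 36.913 − 27 = 9.913 days.

9.9 days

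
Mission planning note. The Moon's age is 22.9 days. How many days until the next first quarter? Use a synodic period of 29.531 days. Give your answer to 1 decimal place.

First quarter is 0.25 of the way through the cycle: age 0.25 × 29.531 = 7.383 d.
This lunation's first quarter (7.383 d) has passed, so add one period: 36.914 − 22.9 = 14.014 days.

14.0 days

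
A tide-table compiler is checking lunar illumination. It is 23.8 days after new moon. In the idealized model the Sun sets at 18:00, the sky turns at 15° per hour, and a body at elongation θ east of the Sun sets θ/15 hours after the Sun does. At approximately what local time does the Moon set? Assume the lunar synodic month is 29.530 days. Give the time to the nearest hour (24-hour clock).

Elongation θ = 360° × 23.8/29.530 ≈ 290.1°.
At 15° of sky rotation per hour, 290.1° corresponds to a 19.34 h lag.
18:00 + 19.34 h ≈ 13:21 → 13:00 to the nearest hour.

13:00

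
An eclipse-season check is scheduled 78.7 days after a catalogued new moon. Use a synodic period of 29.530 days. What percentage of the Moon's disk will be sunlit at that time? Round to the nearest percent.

Reduce mod P: 78.7 − 2×29.530 = 19.64 d into the current lunation.
Elongation θ = 360° × 19.64/29.530 ≈ 239.4°.
cos 239.4° = (-0.509), so f = (1 − (-0.509))/2 = 0.754, so 75%.

75%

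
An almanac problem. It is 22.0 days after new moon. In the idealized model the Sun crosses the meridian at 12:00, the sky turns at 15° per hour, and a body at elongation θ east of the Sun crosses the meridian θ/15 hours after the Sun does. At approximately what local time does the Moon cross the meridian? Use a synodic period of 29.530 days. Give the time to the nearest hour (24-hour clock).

Phase angle: θ = 360°·(22.0 d)/(29.530 d) = 268.2°.
Delay after the Sun = 268.2° / (15°/h) ≈ 17.88 h.
12:00 + 17.88 h ≈ 05:53 → 06:00 to the nearest hour.

06:00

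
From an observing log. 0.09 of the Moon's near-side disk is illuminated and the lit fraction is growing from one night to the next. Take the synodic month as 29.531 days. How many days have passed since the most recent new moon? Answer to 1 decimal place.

Invert f = (1 − cos θ)/2 to get cos θ = 1 − 2(0.09) = 0.820, hence θ₀ = arccos 0.820 = 34.9°.
Before full moon the principal value applies: θ = 34.9°.
Age = 29.531 × 34.9°/360° ≈ 2.86 days.

2.9 days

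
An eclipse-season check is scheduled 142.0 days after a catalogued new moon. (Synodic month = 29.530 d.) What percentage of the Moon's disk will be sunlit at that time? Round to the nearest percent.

32%

142.0 d spans 4 complete synodic months (4 × 29.530 = 118.12 d) plus 23.88 d.
The Moon has covered 23.88/29.530 of its cycle, so θ ≈ 360° × 23.88/29.530 = 291.1°.
With cos θ = 0.360, the lit fraction is (1 − 0.360)/2 ≈ 0.320, so 32%.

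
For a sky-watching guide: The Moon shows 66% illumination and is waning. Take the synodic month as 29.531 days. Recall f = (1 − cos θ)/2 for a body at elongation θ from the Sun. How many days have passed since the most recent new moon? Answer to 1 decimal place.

cos θ = 1 − 2f = -0.320, giving a principal value of 108.7°.
Since the Moon is past full (waning), take the reflex angle: θ = 360° − 108.7° = 251.3°.
That fraction of the synodic month is 251.3/360 × 29.531 d ≈ 20.62 d.

20.6 days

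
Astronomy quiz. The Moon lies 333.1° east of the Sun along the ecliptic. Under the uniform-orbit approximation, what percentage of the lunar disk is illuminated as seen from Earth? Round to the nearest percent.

5%

cos 333.1° = 0.892, so f = (1 − 0.892)/2 = 0.054, i.e. 5%.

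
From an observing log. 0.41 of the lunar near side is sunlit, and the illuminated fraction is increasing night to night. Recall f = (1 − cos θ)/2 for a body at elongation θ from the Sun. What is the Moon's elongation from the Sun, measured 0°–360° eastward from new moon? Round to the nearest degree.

80°

cos θ = 1 − 2f = 0.180, giving a principal value of 79.6°.
The Moon is waxing (0°–180°), so θ = 79.6° directly.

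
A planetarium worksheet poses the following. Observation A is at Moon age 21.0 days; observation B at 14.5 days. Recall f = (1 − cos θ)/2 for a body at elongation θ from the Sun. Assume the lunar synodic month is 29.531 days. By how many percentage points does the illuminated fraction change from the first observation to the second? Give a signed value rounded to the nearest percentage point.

+38 pp

First observation: θ = 360°·21.0/29.531 = 256.0°, so f = 0.621.
Second observation: θ = 176.8°, f = 0.999.
Δf = 0.999 − 0.621 = +0.378, i.e. +38 pp.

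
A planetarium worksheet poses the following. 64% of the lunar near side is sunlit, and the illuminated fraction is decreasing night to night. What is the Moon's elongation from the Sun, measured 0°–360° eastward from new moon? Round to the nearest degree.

Invert f = (1 − cos θ)/2 to get cos θ = 1 − 2(0.64) = -0.280, hence θ₀ = arccos -0.280 = 106.3°.
Since the Moon is past full (waning), take the reflex angle: θ = 360° − 106.3° = 253.7°.

254°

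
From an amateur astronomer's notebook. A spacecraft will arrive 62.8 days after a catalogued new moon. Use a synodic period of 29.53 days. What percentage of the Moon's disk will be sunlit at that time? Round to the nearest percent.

62.8 d spans 2 complete synodic months (2 × 29.53 = 59.06 d) plus 3.74 d.
The Moon has covered 3.74/29.53 of its cycle, so θ ≈ 360° × 3.74/29.53 = 45.6°.
cos 45.6° = 0.700, so f = (1 − 0.700)/2 = 0.150, so 15%.

15%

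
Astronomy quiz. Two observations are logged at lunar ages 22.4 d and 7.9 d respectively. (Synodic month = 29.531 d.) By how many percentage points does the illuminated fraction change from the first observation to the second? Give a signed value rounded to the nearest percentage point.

+8 pp

θ₁ = 360° × 22.4/29.531 = 273.1°, f₁ = (1 − cos θ₁)/2 = 0.473.
θ₂ = 360° × 7.9/29.531 = 96.3°, f₂ = (1 − cos θ₂)/2 = 0.555.
Change = f₂ − f₁ = +0.082 → +8 percentage points.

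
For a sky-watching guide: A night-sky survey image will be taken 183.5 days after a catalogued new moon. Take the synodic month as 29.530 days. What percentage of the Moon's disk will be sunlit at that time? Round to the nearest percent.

39%

183.5 d spans 6 complete synodic months (6 × 29.530 = 177.18 d) plus 6.32 d.
Elongation θ = 360° × 6.32/29.530 ≈ 77.0°.
cos 77.0° = 0.224, so f = (1 − 0.224)/2 = 0.388, so 39%.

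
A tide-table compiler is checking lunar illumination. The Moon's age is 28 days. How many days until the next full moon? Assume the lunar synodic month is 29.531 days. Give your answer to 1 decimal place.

Full moon occurs at elongation 180°, i.e. at age 29.531 × 180/360 = 14.765 d.
This lunation's full moon (14.765 d) has passed, so add one period: 44.296 − 28 = 16.296 days.

16.3 days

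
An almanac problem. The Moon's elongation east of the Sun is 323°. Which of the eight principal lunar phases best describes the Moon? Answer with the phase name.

waning crescent

The waning crescent sector spans roughly 292°–338°; 323° falls inside it.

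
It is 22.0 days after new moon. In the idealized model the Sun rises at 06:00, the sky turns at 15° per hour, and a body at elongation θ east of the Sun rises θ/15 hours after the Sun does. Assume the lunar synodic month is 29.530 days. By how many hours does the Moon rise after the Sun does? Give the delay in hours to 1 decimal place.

Elongation θ = 360° × 22.0/29.530 ≈ 268.2°.
Delay after the Sun = 268.2° / (15°/h) ≈ 17.88 h.
So the Moon rises 17.88 h after the Sun.

17.9 h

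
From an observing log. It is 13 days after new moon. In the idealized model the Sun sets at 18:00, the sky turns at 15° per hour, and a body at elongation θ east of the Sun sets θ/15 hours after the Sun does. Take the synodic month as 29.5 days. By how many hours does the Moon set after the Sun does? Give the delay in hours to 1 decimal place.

10.6 h

Elongation θ = 360° × 13/29.5 ≈ 158.6°.
The Moon trails the Sun by θ/15 = 158.6/15 ≈ 10.58 hours.
So the Moon sets 10.58 h after the Sun.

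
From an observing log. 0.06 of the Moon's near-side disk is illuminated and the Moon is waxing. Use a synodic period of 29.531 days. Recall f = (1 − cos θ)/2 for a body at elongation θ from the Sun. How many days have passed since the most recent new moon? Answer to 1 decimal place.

From f = (1 − cos θ)/2: cos θ = 1 − 2×0.06 = 0.880; arccos → 28.4°.
Waxing ⇒ before full, so θ = 28.4°.
That fraction of the synodic month is 28.4/360 × 29.531 d ≈ 2.33 d.

2.3 days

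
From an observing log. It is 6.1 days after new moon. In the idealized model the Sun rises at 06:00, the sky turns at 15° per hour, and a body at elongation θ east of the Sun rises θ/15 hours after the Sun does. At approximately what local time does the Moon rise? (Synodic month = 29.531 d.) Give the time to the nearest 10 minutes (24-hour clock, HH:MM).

Elongation θ = 360° × 6.1/29.531 ≈ 74.4°.
The Moon trails the Sun by θ/15 = 74.4/15 ≈ 4.96 hours.
06:00 + 4.958 h ≈ 10:57 → 11:00 to the nearest ten minutes.

11:00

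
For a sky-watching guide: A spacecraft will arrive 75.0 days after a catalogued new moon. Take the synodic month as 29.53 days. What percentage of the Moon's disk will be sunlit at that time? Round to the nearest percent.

98%

75.0/29.53 = 2.540 lunations, so 2 complete cycles and 15.94 d into the next.
Elongation θ = 360° × 15.94/29.53 ≈ 194.3°.
Illuminated fraction = (1 − cos 194.3°)/2 = (1 − (-0.969))/2 ≈ 0.984, so 98%.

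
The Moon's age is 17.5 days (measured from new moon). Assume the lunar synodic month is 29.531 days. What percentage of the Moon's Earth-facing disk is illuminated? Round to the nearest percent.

The Moon has covered 17.5/29.531 of its cycle, so θ ≈ 360° × 17.5/29.531 = 213.3°.
With cos θ = (-0.835), the lit fraction is (1 − (-0.835))/2 ≈ 0.918, so 92%.

92%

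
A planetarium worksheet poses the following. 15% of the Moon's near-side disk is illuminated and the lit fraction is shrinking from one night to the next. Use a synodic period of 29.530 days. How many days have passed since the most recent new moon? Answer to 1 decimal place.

cos θ = 1 − 2f = 0.700, giving a principal value of 45.6°.
Since the Moon is past full (waning), take the reflex angle: θ = 360° − 45.6° = 314.4°.
Age = 29.530 × 314.4°/360° ≈ 25.79 days.

25.8 days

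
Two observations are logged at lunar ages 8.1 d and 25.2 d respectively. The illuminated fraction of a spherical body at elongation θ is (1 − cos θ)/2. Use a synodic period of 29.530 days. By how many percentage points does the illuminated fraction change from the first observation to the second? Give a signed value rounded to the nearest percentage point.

-38 pp

θ₁ = 360° × 8.1/29.530 = 98.7°, f₁ = (1 − cos θ₁)/2 = 0.576.
θ₂ = 360° × 25.2/29.530 = 307.2°, f₂ = (1 − cos θ₂)/2 = 0.198.
Change = f₂ − f₁ = -0.378 → -38 percentage points.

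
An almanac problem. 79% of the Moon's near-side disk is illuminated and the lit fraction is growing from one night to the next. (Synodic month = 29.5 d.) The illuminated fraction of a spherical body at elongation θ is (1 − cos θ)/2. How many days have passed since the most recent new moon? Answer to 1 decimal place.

From f = (1 − cos θ)/2: cos θ = 1 − 2×0.79 = -0.580; arccos → 125.5°.
The Moon is waxing (0°–180°), so θ = 125.5° directly.
That fraction of the synodic month is 125.5/360 × 29.5 d ≈ 10.28 d.

10.3 days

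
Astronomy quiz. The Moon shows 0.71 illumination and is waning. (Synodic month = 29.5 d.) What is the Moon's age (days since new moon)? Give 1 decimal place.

20.1 days

From f = (1 − cos θ)/2: cos θ = 1 − 2×0.71 = -0.420; arccos → 114.8°.
Since the Moon is past full (waning), take the reflex angle: θ = 360° − 114.8° = 245.2°.
At 360°/29.5 d per day, 245.2° corresponds to 20.09 days.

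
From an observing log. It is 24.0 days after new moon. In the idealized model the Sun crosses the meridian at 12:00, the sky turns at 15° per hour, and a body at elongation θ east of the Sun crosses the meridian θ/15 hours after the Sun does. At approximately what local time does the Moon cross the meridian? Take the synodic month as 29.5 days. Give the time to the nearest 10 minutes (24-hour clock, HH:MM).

07:30

Phase angle: θ = 360°·(24.0 d)/(29.5 d) = 292.9°.
Delay after the Sun = 292.9° / (15°/h) ≈ 19.53 h.
12:00 + 19.525 h ≈ 07:32 → 07:30 to the nearest ten minutes.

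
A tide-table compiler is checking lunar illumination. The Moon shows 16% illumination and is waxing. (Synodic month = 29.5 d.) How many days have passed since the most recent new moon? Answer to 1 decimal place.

Invert f = (1 − cos θ)/2 to get cos θ = 1 − 2(0.16) = 0.680, hence θ₀ = arccos 0.680 = 47.2°.
Before full moon the principal value applies: θ = 47.2°.
That fraction of the synodic month is 47.2/360 × 29.5 d ≈ 3.86 d.

3.9 days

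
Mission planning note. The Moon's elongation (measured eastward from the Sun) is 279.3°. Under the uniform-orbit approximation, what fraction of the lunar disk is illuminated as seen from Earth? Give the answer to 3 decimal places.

0.419

Half-versine of 279.3°: (1 − 0.162)/2 = 0.419.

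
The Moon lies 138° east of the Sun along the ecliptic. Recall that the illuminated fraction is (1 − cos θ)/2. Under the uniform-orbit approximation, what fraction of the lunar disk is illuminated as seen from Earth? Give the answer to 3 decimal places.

0.872

Half-versine of 138°: (1 − (-0.743))/2 = 0.872.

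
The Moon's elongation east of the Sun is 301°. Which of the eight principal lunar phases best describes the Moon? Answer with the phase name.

waning crescent

The waning crescent sector spans roughly 292°–338°; 301° falls inside it.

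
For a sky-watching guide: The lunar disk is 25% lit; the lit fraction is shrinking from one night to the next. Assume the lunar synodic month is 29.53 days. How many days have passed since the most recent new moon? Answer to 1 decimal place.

From f = (1 − cos θ)/2: cos θ = 1 − 2×0.25 = 0.500; arccos → 60.0°.
Waning ⇒ past full, so θ = 360° − 60.0° = 300.0°.
At 360°/29.53 d per day, 300.0° corresponds to 24.61 days.

24.6 days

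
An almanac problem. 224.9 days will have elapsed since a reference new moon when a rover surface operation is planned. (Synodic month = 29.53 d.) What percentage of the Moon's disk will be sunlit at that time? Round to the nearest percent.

224.9/29.53 = 7.616 lunations, so 7 complete cycles and 18.19 d into the next.
Elongation θ = 360° × 18.19/29.53 ≈ 221.8°.
cos 221.8° = (-0.746), so f = (1 − (-0.746))/2 = 0.873, so 87%.

87%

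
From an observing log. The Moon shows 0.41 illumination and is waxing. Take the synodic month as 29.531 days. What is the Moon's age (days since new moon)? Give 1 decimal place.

From f = (1 − cos θ)/2: cos θ = 1 − 2×0.41 = 0.180; arccos → 79.6°.
The Moon is waxing (0°–180°), so θ = 79.6° directly.
Age = 29.531 × 79.6°/360° ≈ 6.53 days.

6.5 days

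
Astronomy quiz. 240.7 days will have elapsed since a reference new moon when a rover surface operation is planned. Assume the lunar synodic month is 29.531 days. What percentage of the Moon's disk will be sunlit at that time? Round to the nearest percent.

Reduce mod P: 240.7 − 8×29.531 = 4.45 d into the current lunation.
The Moon has covered 4.45/29.531 of its cycle, so θ ≈ 360° × 4.45/29.531 = 54.3°.
With cos θ = 0.584, the lit fraction is (1 − 0.584)/2 ≈ 0.208, so 21%.

21%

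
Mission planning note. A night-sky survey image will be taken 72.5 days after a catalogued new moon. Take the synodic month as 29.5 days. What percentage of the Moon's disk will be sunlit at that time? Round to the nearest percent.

98%

72.5 d spans 2 complete synodic months (2 × 29.5 = 59.00 d) plus 13.50 d.
Elongation θ = 360° × 13.50/29.5 ≈ 164.7°.
cos 164.7° = (-0.965), so f = (1 − (-0.965))/2 = 0.982, so 98%.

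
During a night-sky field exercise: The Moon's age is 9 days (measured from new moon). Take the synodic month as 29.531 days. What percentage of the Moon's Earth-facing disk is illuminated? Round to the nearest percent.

67%

Phase angle: θ = 360°·(9 d)/(29.531 d) = 109.7°.
cos 109.7° = (-0.337), so f = (1 − (-0.337))/2 = 0.669, so 67%.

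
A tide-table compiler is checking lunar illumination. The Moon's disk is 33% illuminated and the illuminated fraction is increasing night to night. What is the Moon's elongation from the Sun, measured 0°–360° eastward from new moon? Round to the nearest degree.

cos θ = 1 − 2f = 0.340, giving a principal value of 70.1°.
Before full moon the principal value applies: θ = 70.1°.

70°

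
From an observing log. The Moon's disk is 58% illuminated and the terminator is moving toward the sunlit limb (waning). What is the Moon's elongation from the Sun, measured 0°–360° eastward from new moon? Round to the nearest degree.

From f = (1 − cos θ)/2: cos θ = 1 − 2×0.58 = -0.160; arccos → 99.2°.
Since the Moon is past full (waning), take the reflex angle: θ = 360° − 99.2° = 260.8°.

261°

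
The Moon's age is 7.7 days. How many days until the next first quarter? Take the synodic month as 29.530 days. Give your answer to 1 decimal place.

First quarter occurs at elongation 90°, i.e. at age 29.530 × 90/360 = 7.383 d.
Already past this cycle's first quarter; the next is at 7.383 + 29.530 = 36.913 d, so 36.913 − 7.7 = 29.213 days.

29.2 days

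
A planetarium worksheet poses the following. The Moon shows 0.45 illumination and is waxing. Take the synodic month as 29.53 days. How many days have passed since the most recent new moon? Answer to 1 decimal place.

6.9 days

cos θ = 1 − 2f = 0.100, giving a principal value of 84.3°.
Before full moon the principal value applies: θ = 84.3°.
Age = 29.53 × 84.3°/360° ≈ 6.91 days.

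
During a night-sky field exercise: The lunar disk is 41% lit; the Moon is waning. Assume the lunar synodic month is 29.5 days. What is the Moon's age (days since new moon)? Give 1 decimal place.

Invert f = (1 − cos θ)/2 to get cos θ = 1 − 2(0.41) = 0.180, hence θ₀ = arccos 0.180 = 79.6°.
A waning Moon lies in 180°–360°, so θ = 360° − 79.6° = 280.4°.
At 360°/29.5 d per day, 280.4° corresponds to 22.97 days.

23.0 days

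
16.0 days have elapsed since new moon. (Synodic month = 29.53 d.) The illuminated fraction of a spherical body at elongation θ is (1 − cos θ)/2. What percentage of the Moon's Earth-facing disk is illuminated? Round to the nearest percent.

98%

The Moon has covered 16.0/29.53 of its cycle, so θ ≈ 360° × 16.0/29.53 = 195.1°.
cos 195.1° = (-0.966), so f = (1 − (-0.966))/2 = 0.983, so 98%.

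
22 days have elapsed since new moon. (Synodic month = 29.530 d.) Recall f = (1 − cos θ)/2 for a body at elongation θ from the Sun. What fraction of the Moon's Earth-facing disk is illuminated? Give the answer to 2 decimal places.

Elongation θ = 360° × 22/29.530 ≈ 268.2°.
With cos θ = (-0.031), the lit fraction is (1 − (-0.031))/2 ≈ 0.516.

0.52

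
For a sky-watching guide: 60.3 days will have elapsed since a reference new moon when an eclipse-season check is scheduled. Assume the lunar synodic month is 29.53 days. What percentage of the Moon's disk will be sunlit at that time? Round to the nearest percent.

60.3/29.53 = 2.042 lunations, so 2 complete cycles and 1.24 d into the next.
Phase angle: θ = 360°·(1.24 d)/(29.53 d) = 15.1°.
With cos θ = 0.965, the lit fraction is (1 − 0.965)/2 ≈ 0.017, so 2%.

2%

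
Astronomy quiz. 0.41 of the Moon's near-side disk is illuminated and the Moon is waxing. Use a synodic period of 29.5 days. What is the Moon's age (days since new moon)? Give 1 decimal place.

From f = (1 − cos θ)/2: cos θ = 1 − 2×0.41 = 0.180; arccos → 79.6°.
The Moon is waxing (0°–180°), so θ = 79.6° directly.
At 360°/29.5 d per day, 79.6° corresponds to 6.53 days.

6.5 days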